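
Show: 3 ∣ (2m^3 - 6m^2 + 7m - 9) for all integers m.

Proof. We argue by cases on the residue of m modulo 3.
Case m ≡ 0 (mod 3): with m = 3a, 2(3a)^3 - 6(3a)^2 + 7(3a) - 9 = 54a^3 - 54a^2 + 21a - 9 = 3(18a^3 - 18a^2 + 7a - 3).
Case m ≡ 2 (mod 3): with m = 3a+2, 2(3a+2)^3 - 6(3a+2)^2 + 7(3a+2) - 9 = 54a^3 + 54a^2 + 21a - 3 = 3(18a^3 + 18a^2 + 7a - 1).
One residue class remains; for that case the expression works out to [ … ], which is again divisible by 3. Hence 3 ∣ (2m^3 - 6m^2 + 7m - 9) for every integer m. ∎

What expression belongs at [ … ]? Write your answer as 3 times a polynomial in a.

3(18a^3 + a - 2)

Only m ≡ 1 (mod 3) is unaccounted for. Put m = 3a+1:
2(3a+1)^3 - 6(3a+1)^2 + 7(3a+1) - 9 expands to 54a^3 + 3a - 6,
and factoring out 3 leaves 3(18a^3 + a - 2).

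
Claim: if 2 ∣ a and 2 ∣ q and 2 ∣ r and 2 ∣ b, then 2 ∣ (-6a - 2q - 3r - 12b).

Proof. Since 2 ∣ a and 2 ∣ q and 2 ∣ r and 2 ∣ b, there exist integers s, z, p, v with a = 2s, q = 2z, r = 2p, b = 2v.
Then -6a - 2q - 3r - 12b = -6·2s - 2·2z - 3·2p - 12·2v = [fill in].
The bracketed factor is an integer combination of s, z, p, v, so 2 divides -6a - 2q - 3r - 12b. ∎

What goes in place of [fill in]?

2(-3p - 6s - 12v - 2z)

Pull the common 2 out of every term: -6·2s - 2·2z - 3·2p - 12·2v = 2(-3p - 6s - 12v - 2z).
-3p - 6s - 12v - 2z is an integer, which exhibits the divisibility.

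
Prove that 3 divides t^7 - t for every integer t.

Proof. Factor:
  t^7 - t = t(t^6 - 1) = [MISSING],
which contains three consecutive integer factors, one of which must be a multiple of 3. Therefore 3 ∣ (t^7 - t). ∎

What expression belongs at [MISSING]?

t^6 - 1 = (t^2 - 1)(t^4 + t^2 + 1), and t^2 - 1 = (t-1)(t+1).
So t(t^6 - 1) = (t - 1)t(t + 1)(t^4 + t^2 + 1).

(t - 1)t(t + 1)(t^4 + t^2 + 1)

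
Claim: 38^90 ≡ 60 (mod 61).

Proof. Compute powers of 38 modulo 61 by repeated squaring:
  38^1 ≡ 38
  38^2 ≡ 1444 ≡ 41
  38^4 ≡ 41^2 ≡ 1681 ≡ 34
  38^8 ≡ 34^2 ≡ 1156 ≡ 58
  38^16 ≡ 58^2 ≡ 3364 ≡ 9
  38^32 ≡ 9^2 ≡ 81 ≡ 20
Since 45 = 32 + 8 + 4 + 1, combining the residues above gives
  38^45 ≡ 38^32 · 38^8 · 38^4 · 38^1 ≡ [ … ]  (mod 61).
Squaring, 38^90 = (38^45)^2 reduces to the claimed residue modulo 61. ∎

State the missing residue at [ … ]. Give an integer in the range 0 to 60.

11

38^32 · 38^8 · 38^4 · 38^1 ≡ 20 · 58 · 34 · 38 = 1498720.
1498720 mod 61 = 11, so 38^45 ≡ 11 (mod 61).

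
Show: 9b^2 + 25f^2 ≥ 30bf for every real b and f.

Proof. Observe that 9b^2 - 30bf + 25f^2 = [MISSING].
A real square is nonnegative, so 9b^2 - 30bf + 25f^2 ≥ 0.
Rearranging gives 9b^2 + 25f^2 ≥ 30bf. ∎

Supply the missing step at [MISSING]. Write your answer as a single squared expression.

(3b - 5f)^2

9b^2 - 30bf + 25f^2 is a perfect-square trinomial: the outer terms are (3b)^2 and (5f)^2, and the cross term is -2·3b·5f.
So 9b^2 - 30bf + 25f^2 = (3b - 5f)^2 ≥ 0.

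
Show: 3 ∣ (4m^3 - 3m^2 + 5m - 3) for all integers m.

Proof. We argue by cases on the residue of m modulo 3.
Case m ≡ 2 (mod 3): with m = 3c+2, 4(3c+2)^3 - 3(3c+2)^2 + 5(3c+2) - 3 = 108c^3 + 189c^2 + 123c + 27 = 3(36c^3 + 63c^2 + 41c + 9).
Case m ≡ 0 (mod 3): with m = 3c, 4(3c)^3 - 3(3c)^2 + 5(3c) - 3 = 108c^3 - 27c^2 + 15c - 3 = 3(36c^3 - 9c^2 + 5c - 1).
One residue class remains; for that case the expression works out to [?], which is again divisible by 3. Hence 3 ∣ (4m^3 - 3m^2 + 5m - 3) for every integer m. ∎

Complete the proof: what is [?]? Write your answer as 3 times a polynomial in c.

3(36c^3 + 27c^2 + 11c + 1)

The residues treated are {2, 0}, so the missing case is m ≡ 1 (mod 3); write m = 3c+1.
Then 4(3c+1)^3 - 3(3c+1)^2 + 5(3c+1) - 3 = 108c^3 + 81c^2 + 33c + 3 = 3(36c^3 + 27c^2 + 11c + 1).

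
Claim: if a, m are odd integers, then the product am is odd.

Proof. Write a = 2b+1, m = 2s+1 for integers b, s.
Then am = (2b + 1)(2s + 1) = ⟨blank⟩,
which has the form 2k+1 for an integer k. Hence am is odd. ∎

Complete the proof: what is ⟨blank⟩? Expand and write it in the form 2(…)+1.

2(2bs + b + s) + 1

Expanding: (2b + 1)(2s + 1) = 4bs + 2b + 2s + 1.
Every term except the constant is even, so this is 2(2bs + b + s) + 1,
and 2bs + b + s ∈ ℤ gives the required form.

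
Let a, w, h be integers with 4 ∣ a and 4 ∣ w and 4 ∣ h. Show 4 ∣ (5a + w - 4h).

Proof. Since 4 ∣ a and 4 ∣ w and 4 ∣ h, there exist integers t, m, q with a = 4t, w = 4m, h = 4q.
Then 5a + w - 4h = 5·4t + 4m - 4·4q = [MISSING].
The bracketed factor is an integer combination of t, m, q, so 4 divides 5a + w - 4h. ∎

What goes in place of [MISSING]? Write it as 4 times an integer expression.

Pull the common 4 out of every term: 5·4t + 4m - 4·4q = 4(m - 4q + 5t).
m - 4q + 5t is an integer, which exhibits the divisibility.

4(m - 4q + 5t)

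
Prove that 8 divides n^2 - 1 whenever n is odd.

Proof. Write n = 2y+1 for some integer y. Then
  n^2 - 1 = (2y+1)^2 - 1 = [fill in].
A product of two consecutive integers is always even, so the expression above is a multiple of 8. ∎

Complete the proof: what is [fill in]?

4y(y + 1)

(2y+1)^2 - 1 = 4y^2 + 4y + 1 - 1 = 4y^2 + 4y = 4y(y+1).
Since y and y+1 are consecutive, y(y+1) is even, and 4·(even) is a multiple of 8.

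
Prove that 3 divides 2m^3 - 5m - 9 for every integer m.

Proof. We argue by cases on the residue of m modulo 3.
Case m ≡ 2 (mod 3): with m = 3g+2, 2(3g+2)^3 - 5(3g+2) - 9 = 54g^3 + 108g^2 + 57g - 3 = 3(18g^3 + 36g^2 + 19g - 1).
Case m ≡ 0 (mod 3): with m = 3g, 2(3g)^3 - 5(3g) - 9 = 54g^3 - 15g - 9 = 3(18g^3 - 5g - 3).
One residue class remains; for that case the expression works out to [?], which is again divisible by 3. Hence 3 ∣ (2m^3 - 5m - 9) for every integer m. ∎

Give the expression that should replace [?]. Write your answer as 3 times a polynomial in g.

Only m ≡ 1 (mod 3) is unaccounted for. Put m = 3g+1:
2(3g+1)^3 - 5(3g+1) - 9 expands to 54g^3 + 54g^2 + 3g - 12,
and factoring out 3 leaves 3(18g^3 + 18g^2 + g - 4).

3(18g^3 + 18g^2 + g - 4)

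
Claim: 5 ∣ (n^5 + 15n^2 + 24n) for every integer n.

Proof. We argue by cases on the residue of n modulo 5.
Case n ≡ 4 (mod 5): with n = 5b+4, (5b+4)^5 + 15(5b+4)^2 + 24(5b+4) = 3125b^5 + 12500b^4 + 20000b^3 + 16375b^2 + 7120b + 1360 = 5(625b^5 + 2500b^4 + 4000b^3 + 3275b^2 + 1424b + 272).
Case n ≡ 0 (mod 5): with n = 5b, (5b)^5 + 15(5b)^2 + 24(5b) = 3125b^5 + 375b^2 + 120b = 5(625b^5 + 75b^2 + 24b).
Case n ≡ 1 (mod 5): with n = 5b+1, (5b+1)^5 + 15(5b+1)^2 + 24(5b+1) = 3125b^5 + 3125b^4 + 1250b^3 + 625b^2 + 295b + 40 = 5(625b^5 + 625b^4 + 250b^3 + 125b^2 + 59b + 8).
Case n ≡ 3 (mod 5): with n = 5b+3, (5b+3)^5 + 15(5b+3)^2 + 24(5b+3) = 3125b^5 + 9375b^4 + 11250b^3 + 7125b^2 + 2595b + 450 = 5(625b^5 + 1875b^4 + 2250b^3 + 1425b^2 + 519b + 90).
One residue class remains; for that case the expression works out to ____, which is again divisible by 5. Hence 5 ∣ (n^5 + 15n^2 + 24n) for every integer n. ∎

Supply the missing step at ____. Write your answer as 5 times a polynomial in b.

5(625b^5 + 1250b^4 + 1000b^3 + 475b^2 + 164b + 28)

The residues treated are {4, 0, 1, 3}, so the missing case is n ≡ 2 (mod 5); write n = 5b+2.
Then (5b+2)^5 + 15(5b+2)^2 + 24(5b+2) = 3125b^5 + 6250b^4 + 5000b^3 + 2375b^2 + 820b + 140 = 5(625b^5 + 1250b^4 + 1000b^3 + 475b^2 + 164b + 28).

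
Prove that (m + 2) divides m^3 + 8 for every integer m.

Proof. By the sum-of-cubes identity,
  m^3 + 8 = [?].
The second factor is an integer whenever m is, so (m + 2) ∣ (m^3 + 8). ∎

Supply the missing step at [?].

(m + 2)(m^2 - 2m + 4)

a^3 + b^3 = (a + b)(a^2 - ab + b^2). With a = m, b = 2:
m^3 + 8 = (m + 2)(m^2 - 2m + 4).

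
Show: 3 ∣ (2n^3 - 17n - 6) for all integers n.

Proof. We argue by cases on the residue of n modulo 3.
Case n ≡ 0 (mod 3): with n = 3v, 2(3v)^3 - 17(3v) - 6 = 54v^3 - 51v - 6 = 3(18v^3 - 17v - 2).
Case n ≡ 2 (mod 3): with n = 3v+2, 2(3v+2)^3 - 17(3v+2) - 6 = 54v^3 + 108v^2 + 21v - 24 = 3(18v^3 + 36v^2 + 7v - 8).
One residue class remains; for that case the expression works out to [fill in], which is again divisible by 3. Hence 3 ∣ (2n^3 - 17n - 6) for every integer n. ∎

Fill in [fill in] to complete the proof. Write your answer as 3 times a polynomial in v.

3(18v^3 + 18v^2 - 11v - 7)

The residues treated are {0, 2}, so the missing case is n ≡ 1 (mod 3); write n = 3v+1.
Then 2(3v+1)^3 - 17(3v+1) - 6 = 54v^3 + 54v^2 - 33v - 21 = 3(18v^3 + 18v^2 - 11v - 7).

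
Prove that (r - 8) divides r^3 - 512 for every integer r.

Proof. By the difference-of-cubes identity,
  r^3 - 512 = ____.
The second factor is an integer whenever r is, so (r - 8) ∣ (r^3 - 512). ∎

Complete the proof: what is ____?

a^3 - b^3 = (a - b)(a^2 + ab + b^2). With a = r, b = 8:
r^3 - 512 = (r - 8)(r^2 + 8r + 64).

(r - 8)(r^2 + 8r + 64)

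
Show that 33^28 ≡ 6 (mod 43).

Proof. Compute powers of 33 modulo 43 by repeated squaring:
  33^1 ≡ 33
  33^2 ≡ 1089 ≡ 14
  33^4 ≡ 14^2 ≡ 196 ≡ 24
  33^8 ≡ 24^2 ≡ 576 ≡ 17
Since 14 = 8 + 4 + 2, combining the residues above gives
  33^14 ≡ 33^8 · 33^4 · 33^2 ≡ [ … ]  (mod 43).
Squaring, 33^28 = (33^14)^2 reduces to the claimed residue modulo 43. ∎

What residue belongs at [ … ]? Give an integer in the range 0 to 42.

33^8 · 33^4 · 33^2 ≡ 17 · 24 · 14 = 5712.
5712 mod 43 = 36, so 33^14 ≡ 36 (mod 43).

36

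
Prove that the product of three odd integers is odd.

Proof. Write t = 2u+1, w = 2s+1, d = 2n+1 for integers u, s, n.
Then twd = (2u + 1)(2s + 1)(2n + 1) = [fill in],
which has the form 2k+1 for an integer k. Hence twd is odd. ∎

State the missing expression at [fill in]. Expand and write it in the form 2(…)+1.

Expanding: (2u + 1)(2s + 1)(2n + 1) = 8nsu + 4ns + 4nu + 2n + 4su + 2s + 2u + 1.
Every term except the constant is even, so this is 2(4nsu + 2ns + 2nu + n + 2su + s + u) + 1,
and 4nsu + 2ns + 2nu + n + 2su + s + u ∈ ℤ gives the required form.

2(4nsu + 2ns + 2nu + n + 2su + s + u) + 1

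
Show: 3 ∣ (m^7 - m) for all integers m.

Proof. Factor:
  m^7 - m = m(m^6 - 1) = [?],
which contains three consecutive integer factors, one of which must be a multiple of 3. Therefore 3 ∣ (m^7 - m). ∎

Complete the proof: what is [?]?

m^6 - 1 = (m^2 - 1)(m^4 + m^2 + 1), and m^2 - 1 = (m-1)(m+1).
So m(m^6 - 1) = (m - 1)m(m + 1)(m^4 + m^2 + 1).

(m - 1)m(m + 1)(m^4 + m^2 + 1)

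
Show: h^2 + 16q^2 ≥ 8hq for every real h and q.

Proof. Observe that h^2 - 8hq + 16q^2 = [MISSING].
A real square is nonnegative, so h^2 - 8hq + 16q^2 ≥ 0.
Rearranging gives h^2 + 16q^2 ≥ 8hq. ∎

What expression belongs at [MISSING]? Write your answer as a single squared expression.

The leading and trailing coefficients are 1^2 and 4^2, and 8 = 2·1·4, so the trinomial is (h - 4q)^2.
Hence h^2 - 8hq + 16q^2 ≥ 0.

(h - 4q)^2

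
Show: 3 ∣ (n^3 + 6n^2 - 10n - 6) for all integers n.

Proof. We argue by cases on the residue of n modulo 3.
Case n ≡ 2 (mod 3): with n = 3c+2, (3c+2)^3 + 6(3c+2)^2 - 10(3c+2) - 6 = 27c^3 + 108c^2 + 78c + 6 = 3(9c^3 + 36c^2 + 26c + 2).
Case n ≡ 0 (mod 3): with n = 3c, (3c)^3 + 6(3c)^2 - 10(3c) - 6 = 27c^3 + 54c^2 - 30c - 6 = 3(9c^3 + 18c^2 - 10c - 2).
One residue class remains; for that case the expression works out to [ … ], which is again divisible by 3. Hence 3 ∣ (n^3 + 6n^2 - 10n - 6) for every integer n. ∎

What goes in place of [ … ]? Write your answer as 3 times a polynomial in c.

The residues treated are {2, 0}, so the missing case is n ≡ 1 (mod 3); write n = 3c+1.
Then (3c+1)^3 + 6(3c+1)^2 - 10(3c+1) - 6 = 27c^3 + 81c^2 + 15c - 9 = 3(9c^3 + 27c^2 + 5c - 3).

3(9c^3 + 27c^2 + 5c - 3)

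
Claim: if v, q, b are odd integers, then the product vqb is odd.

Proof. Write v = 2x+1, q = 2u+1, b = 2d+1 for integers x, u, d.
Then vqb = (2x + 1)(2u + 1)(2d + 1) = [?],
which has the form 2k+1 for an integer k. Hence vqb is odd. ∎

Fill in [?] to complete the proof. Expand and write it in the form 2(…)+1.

Expanding: (2x + 1)(2u + 1)(2d + 1) = 8dux + 4du + 4dx + 2d + 4ux + 2u + 2x + 1.
Every term except the constant is even, so this is 2(4dux + 2du + 2dx + d + 2ux + u + x) + 1,
and 4dux + 2du + 2dx + d + 2ux + u + x ∈ ℤ gives the required form.

2(4dux + 2du + 2dx + d + 2ux + u + x) + 1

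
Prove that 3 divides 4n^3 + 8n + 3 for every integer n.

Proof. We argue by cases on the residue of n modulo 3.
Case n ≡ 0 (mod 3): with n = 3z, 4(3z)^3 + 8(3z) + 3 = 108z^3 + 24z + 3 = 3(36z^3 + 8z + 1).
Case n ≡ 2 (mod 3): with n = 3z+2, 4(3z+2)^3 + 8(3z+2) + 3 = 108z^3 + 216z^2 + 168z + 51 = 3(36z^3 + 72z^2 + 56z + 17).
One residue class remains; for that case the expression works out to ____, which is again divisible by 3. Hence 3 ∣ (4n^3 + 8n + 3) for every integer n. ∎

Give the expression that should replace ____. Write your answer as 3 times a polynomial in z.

3(36z^3 + 36z^2 + 20z + 5)

The residues treated are {0, 2}, so the missing case is n ≡ 1 (mod 3); write n = 3z+1.
Then 4(3z+1)^3 + 8(3z+1) + 3 = 108z^3 + 108z^2 + 60z + 15 = 3(36z^3 + 36z^2 + 20z + 5).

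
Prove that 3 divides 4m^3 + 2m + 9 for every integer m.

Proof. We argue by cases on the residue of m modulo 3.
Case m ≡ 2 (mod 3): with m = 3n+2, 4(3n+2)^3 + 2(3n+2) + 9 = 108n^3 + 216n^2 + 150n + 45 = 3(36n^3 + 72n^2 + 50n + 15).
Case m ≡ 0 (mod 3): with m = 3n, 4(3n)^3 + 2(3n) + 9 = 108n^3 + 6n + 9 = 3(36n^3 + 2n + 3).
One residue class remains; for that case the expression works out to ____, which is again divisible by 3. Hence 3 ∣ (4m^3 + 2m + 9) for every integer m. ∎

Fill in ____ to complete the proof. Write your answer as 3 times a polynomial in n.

The residues treated are {2, 0}, so the missing case is m ≡ 1 (mod 3); write m = 3n+1.
Then 4(3n+1)^3 + 2(3n+1) + 9 = 108n^3 + 108n^2 + 42n + 15 = 3(36n^3 + 36n^2 + 14n + 5).

3(36n^3 + 36n^2 + 14n + 5)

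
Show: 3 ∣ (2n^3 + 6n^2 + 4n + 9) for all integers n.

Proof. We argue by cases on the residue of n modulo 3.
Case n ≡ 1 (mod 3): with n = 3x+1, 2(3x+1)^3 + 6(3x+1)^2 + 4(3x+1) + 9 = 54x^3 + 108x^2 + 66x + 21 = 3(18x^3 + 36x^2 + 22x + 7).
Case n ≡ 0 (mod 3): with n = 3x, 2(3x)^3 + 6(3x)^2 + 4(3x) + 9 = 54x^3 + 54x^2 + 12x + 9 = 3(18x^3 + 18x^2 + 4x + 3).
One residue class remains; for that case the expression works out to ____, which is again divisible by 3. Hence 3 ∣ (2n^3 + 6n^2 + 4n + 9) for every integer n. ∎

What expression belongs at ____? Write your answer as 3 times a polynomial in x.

3(18x^3 + 54x^2 + 52x + 19)

Only n ≡ 2 (mod 3) is unaccounted for. Put n = 3x+2:
2(3x+2)^3 + 6(3x+2)^2 + 4(3x+2) + 9 expands to 54x^3 + 162x^2 + 156x + 57,
and factoring out 3 leaves 3(18x^3 + 54x^2 + 52x + 19).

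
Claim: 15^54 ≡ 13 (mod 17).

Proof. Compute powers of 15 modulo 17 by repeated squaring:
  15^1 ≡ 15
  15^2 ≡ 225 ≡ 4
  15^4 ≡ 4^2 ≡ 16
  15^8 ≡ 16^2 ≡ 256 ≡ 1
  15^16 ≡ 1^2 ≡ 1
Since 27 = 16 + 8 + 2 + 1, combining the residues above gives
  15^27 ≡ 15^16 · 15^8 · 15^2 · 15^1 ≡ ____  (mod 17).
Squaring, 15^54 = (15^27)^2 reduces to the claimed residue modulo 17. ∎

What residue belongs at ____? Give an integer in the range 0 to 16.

Multiply the listed residues: 1 · 1 · 4 · 15 = 1 → 4 → 60.
Reducing modulo 17: 60 = 3·17 + 9, so 15^27 ≡ 9.

9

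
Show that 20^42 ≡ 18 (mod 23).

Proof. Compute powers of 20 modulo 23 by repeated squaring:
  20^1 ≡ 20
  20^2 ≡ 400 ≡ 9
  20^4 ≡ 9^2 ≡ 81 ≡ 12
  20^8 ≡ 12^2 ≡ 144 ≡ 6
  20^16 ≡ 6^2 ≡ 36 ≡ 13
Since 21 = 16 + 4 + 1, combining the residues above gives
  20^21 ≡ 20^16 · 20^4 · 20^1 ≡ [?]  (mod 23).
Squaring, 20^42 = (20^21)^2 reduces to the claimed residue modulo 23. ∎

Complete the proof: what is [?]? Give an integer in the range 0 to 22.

Multiply the listed residues: 13 · 12 · 20 = 156 → 3120.
Reducing modulo 23: 3120 = 135·23 + 15, so 20^21 ≡ 15.

15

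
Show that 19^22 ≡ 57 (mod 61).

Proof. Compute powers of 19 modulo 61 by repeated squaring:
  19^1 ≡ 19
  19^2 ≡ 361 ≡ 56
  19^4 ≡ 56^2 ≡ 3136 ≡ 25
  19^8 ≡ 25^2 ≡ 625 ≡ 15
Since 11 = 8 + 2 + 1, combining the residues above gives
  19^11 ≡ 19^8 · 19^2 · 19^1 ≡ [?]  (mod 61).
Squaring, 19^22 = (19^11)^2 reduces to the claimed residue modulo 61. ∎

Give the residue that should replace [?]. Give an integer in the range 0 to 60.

39

Multiply the listed residues: 15 · 56 · 19 = 840 → 15960.
Reducing modulo 61: 15960 = 261·61 + 39, so 19^11 ≡ 39.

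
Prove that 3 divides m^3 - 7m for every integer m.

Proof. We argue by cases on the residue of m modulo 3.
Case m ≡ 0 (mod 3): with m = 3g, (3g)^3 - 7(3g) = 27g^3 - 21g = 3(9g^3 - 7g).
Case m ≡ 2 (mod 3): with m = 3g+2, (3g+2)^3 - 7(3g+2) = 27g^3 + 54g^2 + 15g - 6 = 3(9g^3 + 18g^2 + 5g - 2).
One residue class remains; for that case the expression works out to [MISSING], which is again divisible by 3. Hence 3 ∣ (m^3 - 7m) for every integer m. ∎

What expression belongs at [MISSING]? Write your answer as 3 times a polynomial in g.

The residues treated are {0, 2}, so the missing case is m ≡ 1 (mod 3); write m = 3g+1.
Then (3g+1)^3 - 7(3g+1) = 27g^3 + 27g^2 - 12g - 6 = 3(9g^3 + 9g^2 - 4g - 2).

3(9g^3 + 9g^2 - 4g - 2)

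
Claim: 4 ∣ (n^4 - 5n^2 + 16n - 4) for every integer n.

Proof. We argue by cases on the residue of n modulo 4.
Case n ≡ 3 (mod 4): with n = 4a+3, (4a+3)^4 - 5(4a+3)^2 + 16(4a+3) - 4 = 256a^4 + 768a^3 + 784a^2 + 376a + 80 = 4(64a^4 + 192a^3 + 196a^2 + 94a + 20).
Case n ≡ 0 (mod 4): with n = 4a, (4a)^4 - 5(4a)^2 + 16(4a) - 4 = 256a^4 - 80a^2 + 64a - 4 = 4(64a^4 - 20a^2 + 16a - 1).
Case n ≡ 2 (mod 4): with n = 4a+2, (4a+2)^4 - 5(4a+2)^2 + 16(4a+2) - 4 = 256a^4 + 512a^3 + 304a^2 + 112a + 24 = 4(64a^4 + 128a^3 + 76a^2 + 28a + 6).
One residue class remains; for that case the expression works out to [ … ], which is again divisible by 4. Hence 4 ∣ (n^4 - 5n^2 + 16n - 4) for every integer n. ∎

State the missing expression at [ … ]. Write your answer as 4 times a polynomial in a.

4(64a^4 + 64a^3 + 4a^2 + 10a + 2)

Only n ≡ 1 (mod 4) is unaccounted for. Put n = 4a+1:
(4a+1)^4 - 5(4a+1)^2 + 16(4a+1) - 4 expands to 256a^4 + 256a^3 + 16a^2 + 40a + 8,
and factoring out 4 leaves 4(64a^4 + 64a^3 + 4a^2 + 10a + 2).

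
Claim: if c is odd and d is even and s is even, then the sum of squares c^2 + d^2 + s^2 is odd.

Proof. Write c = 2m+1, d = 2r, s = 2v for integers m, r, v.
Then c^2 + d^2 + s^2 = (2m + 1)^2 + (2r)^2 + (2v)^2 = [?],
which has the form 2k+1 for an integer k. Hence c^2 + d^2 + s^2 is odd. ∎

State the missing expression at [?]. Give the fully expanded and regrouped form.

2(2m^2 + 2m + 2r^2 + 2v^2) + 1

(2m + 1)^2 + (2r)^2 + (2v)^2 = 4m^2 + 4m + 4r^2 + 4v^2 + 1
= 2(2m^2 + 2m + 2r^2 + 2v^2) + 1.
Since 2m^2 + 2m + 2r^2 + 2v^2 is an integer, the sum of squares is of the form 2k+1 for an integer k.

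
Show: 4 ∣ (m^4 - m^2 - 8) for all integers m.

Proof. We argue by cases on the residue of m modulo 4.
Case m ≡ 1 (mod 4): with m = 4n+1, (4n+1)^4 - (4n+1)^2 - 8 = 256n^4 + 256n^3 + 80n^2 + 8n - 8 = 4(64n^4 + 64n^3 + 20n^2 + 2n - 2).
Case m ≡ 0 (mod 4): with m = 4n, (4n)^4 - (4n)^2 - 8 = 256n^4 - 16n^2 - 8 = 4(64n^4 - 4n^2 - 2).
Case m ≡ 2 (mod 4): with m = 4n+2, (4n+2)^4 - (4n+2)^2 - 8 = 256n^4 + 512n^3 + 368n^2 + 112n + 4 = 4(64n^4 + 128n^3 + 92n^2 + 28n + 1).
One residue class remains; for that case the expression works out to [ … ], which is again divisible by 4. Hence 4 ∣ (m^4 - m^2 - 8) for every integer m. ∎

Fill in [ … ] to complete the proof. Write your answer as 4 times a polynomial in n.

The residues treated are {1, 0, 2}, so the missing case is m ≡ 3 (mod 4); write m = 4n+3.
Then (4n+3)^4 - (4n+3)^2 - 8 = 256n^4 + 768n^3 + 848n^2 + 408n + 64 = 4(64n^4 + 192n^3 + 212n^2 + 102n + 16).

4(64n^4 + 192n^3 + 212n^2 + 102n + 16)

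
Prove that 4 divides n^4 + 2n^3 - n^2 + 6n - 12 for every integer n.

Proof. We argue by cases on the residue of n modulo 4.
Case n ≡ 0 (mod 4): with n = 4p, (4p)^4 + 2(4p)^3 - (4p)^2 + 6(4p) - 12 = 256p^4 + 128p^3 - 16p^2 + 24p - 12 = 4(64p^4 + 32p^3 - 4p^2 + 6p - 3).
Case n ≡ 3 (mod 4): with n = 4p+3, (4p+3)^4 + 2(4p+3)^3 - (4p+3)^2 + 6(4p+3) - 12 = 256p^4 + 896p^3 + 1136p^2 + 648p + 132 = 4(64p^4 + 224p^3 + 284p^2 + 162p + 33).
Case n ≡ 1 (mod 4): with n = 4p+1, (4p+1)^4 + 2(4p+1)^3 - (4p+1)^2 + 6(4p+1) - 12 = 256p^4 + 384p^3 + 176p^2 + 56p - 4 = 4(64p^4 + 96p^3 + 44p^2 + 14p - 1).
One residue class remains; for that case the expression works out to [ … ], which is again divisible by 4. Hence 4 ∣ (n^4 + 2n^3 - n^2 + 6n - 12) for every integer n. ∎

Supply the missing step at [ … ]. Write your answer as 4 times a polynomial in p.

4(64p^4 + 160p^3 + 140p^2 + 58p + 7)

The residues treated are {0, 3, 1}, so the missing case is n ≡ 2 (mod 4); write n = 4p+2.
Then (4p+2)^4 + 2(4p+2)^3 - (4p+2)^2 + 6(4p+2) - 12 = 256p^4 + 640p^3 + 560p^2 + 232p + 28 = 4(64p^4 + 160p^3 + 140p^2 + 58p + 7).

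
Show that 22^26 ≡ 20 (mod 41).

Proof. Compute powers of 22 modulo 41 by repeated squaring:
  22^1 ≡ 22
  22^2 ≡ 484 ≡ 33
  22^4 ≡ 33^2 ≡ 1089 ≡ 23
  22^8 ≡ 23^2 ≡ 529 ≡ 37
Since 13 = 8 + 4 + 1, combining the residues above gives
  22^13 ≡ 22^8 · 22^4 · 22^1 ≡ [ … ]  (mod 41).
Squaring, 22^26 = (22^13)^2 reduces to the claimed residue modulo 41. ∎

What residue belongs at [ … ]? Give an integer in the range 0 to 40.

Multiply the listed residues: 37 · 23 · 22 = 851 → 18722.
Reducing modulo 41: 18722 = 456·41 + 26, so 22^13 ≡ 26.

26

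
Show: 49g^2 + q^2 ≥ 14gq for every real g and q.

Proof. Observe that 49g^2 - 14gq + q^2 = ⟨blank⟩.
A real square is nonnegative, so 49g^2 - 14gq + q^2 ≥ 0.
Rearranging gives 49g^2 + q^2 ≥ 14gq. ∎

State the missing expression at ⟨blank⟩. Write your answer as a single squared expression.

(7g - q)^2

49g^2 - 14gq + q^2 is a perfect-square trinomial: the outer terms are (7g)^2 and (q)^2, and the cross term is -2·7g·q.
So 49g^2 - 14gq + q^2 = (7g - q)^2 ≥ 0.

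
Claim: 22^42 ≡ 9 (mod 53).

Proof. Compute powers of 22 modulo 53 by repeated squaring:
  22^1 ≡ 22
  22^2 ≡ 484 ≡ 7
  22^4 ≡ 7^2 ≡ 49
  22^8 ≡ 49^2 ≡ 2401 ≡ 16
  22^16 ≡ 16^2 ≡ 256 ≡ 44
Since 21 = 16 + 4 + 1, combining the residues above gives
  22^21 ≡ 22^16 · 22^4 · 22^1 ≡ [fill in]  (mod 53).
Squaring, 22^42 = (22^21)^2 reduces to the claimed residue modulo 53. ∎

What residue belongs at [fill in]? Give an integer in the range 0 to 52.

Multiply the listed residues: 44 · 49 · 22 = 2156 → 47432.
Reducing modulo 53: 47432 = 894·53 + 50, so 22^21 ≡ 50.

50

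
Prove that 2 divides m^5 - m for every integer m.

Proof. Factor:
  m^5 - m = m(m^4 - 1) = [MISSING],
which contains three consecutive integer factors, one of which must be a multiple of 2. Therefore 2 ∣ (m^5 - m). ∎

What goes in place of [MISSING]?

(m - 1)m(m + 1)(m^2 + 1)

m^4 - 1 = (m^2 - 1)(m^2 + 1), and m^2 - 1 = (m-1)(m+1).
So m(m^4 - 1) = (m - 1)m(m + 1)(m^2 + 1).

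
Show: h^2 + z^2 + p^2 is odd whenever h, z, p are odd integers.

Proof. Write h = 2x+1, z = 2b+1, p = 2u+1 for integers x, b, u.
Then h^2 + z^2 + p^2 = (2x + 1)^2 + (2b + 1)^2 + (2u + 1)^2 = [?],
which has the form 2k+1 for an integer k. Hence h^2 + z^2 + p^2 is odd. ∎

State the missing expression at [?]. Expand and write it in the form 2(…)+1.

2(2b^2 + 2b + 2u^2 + 2u + 2x^2 + 2x + 1) + 1

Expanding: (2x + 1)^2 + (2b + 1)^2 + (2u + 1)^2 = 4b^2 + 4b + 4u^2 + 4u + 4x^2 + 4x + 3.
Every term except the constant is even, so this is 2(2b^2 + 2b + 2u^2 + 2u + 2x^2 + 2x + 1) + 1,
and 2b^2 + 2b + 2u^2 + 2u + 2x^2 + 2x + 1 ∈ ℤ gives the required form.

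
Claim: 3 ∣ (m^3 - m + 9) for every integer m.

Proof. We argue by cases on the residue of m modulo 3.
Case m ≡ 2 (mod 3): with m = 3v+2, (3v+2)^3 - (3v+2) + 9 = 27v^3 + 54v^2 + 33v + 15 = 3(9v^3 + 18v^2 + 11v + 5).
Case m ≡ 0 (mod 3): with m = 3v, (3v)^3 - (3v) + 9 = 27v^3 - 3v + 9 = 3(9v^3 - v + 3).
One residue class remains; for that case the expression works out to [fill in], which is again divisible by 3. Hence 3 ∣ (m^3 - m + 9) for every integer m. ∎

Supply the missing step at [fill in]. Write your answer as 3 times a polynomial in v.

Only m ≡ 1 (mod 3) is unaccounted for. Put m = 3v+1:
(3v+1)^3 - (3v+1) + 9 expands to 27v^3 + 27v^2 + 6v + 9,
and factoring out 3 leaves 3(9v^3 + 9v^2 + 2v + 3).

3(9v^3 + 9v^2 + 2v + 3)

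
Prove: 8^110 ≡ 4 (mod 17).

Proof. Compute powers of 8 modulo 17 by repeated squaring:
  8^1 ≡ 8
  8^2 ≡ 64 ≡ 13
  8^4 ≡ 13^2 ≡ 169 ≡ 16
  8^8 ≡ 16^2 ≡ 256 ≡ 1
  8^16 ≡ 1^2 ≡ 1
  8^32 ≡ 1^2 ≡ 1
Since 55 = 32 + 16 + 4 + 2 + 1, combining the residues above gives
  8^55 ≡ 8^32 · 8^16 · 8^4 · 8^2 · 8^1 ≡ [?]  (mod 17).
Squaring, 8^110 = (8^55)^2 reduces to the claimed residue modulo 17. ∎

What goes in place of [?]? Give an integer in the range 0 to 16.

15

Multiply the listed residues: 1 · 1 · 16 · 13 · 8 = 1 → 16 → 208 → 1664.
Reducing modulo 17: 1664 = 97·17 + 15, so 8^55 ≡ 15.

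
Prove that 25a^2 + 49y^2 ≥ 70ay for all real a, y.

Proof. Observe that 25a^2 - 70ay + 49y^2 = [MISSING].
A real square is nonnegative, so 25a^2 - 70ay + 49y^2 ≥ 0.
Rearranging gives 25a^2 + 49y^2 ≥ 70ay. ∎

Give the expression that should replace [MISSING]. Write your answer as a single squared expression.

(5a - 7y)^2

The leading and trailing coefficients are 5^2 and 7^2, and 70 = 2·5·7, so the trinomial is (5a - 7y)^2.
Hence 25a^2 - 70ay + 49y^2 ≥ 0.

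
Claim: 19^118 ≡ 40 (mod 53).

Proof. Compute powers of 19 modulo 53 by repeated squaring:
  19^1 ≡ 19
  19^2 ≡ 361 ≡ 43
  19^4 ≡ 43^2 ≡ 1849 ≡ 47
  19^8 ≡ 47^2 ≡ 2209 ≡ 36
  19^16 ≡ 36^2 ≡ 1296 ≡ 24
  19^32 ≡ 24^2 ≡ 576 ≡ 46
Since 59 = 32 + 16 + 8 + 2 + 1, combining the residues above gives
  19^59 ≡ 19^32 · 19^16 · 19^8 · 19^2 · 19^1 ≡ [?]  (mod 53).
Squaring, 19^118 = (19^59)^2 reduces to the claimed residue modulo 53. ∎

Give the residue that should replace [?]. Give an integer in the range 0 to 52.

27

Multiply the listed residues: 46 · 24 · 36 · 43 · 19 = 1104 → 39744 → 1708992 → 32470848.
Reducing modulo 53: 32470848 = 612657·53 + 27, so 19^59 ≡ 27.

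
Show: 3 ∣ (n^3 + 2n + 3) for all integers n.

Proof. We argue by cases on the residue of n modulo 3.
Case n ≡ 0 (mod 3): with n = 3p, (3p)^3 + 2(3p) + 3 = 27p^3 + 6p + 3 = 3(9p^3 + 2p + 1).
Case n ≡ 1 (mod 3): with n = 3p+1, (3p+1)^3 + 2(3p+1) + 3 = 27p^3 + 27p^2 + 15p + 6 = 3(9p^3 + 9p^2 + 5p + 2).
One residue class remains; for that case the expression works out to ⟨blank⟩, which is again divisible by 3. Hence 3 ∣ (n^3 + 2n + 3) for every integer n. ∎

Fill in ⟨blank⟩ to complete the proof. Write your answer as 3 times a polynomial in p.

Only n ≡ 2 (mod 3) is unaccounted for. Put n = 3p+2:
(3p+2)^3 + 2(3p+2) + 3 expands to 27p^3 + 54p^2 + 42p + 15,
and factoring out 3 leaves 3(9p^3 + 18p^2 + 14p + 5).

3(9p^3 + 18p^2 + 14p + 5)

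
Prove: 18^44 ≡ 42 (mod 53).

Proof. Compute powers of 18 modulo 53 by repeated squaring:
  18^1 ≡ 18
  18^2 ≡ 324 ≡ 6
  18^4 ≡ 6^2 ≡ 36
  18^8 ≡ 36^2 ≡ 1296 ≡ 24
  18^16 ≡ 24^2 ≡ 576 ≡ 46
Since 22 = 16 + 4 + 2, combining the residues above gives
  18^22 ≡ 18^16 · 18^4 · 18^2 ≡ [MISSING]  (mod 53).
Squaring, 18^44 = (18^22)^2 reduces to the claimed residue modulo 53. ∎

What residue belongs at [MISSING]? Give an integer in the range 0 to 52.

25

Multiply the listed residues: 46 · 36 · 6 = 1656 → 9936.
Reducing modulo 53: 9936 = 187·53 + 25, so 18^22 ≡ 25.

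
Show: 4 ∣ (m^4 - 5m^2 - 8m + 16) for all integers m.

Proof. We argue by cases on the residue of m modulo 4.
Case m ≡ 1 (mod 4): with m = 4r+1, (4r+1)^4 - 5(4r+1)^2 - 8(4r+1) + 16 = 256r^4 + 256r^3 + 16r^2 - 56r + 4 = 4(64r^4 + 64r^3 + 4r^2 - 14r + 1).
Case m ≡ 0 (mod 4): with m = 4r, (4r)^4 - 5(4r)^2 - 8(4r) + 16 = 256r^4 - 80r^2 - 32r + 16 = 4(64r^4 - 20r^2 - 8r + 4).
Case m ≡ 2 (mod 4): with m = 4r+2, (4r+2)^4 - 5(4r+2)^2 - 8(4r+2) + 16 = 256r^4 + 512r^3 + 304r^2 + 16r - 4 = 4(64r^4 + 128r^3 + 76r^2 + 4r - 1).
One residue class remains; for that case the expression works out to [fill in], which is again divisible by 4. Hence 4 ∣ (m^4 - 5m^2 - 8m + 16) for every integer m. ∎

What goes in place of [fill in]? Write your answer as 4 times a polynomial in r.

4(64r^4 + 192r^3 + 196r^2 + 70r + 7)

The residues treated are {1, 0, 2}, so the missing case is m ≡ 3 (mod 4); write m = 4r+3.
Then (4r+3)^4 - 5(4r+3)^2 - 8(4r+3) + 16 = 256r^4 + 768r^3 + 784r^2 + 280r + 28 = 4(64r^4 + 192r^3 + 196r^2 + 70r + 7).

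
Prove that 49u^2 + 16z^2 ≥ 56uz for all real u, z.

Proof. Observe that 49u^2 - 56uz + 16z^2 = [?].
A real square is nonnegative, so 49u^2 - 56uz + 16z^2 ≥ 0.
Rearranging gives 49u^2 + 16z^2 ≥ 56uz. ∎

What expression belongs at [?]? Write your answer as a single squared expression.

The leading and trailing coefficients are 7^2 and 4^2, and 56 = 2·7·4, so the trinomial is (7u - 4z)^2.
Hence 49u^2 - 56uz + 16z^2 ≥ 0.

(7u - 4z)^2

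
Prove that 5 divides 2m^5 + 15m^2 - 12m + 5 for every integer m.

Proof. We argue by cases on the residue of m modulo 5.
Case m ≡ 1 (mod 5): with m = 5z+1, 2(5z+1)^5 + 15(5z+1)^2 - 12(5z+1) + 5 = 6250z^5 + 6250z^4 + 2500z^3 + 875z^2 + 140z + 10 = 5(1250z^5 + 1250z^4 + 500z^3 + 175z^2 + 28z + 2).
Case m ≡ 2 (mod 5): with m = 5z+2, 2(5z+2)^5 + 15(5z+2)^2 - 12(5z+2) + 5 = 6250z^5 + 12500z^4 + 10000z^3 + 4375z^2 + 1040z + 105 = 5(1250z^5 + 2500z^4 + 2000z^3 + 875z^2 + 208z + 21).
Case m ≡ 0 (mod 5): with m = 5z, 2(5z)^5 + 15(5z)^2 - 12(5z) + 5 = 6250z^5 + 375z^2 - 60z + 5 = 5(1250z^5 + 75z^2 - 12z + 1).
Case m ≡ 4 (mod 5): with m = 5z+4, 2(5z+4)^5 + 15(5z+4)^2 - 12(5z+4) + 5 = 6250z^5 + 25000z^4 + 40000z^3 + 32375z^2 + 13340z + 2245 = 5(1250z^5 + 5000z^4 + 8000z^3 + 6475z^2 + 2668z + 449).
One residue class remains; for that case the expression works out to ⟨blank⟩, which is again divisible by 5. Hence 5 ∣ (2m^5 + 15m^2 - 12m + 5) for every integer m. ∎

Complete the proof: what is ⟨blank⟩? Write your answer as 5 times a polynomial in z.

The residues treated are {1, 2, 0, 4}, so the missing case is m ≡ 3 (mod 5); write m = 5z+3.
Then 2(5z+3)^5 + 15(5z+3)^2 - 12(5z+3) + 5 = 6250z^5 + 18750z^4 + 22500z^3 + 13875z^2 + 4440z + 590 = 5(1250z^5 + 3750z^4 + 4500z^3 + 2775z^2 + 888z + 118).

5(1250z^5 + 3750z^4 + 4500z^3 + 2775z^2 + 888z + 118)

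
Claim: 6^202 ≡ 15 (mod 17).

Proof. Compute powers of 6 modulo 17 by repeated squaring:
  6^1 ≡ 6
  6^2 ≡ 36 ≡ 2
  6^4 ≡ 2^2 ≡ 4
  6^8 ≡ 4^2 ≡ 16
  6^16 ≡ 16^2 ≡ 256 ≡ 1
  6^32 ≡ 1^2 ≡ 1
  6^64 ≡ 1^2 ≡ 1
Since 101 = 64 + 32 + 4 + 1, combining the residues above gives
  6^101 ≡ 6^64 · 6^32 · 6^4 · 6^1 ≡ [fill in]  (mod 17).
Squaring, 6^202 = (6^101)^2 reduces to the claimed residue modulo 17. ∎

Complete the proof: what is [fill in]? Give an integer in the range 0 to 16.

Multiply the listed residues: 1 · 1 · 4 · 6 = 1 → 4 → 24.
Reducing modulo 17: 24 = 1·17 + 7, so 6^101 ≡ 7.

7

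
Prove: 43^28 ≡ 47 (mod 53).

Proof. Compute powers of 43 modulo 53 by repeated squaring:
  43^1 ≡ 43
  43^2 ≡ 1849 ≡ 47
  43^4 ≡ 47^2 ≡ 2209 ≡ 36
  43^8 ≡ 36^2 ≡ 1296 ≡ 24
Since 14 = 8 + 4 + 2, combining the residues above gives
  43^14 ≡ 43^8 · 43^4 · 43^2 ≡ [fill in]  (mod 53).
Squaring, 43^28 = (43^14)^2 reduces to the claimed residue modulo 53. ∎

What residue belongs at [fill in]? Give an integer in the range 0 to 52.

Multiply the listed residues: 24 · 36 · 47 = 864 → 40608.
Reducing modulo 53: 40608 = 766·53 + 10, so 43^14 ≡ 10.

10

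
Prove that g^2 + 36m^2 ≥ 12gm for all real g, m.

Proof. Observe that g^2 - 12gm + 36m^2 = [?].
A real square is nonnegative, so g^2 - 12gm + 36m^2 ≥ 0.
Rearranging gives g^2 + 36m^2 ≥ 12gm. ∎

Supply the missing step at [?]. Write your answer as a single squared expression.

(g - 6m)^2

g^2 - 12gm + 36m^2 is a perfect-square trinomial: the outer terms are (g)^2 and (6m)^2, and the cross term is -2·g·6m.
So g^2 - 12gm + 36m^2 = (g - 6m)^2 ≥ 0.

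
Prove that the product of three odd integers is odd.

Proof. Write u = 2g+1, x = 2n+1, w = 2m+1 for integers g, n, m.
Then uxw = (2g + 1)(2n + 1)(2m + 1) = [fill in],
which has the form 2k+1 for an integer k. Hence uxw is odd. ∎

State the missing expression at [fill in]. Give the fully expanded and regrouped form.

2(4gmn + 2gm + 2gn + g + 2mn + m + n) + 1

(2g + 1)(2n + 1)(2m + 1) = 8gmn + 4gm + 4gn + 2g + 4mn + 2m + 2n + 1
= 2(4gmn + 2gm + 2gn + g + 2mn + m + n) + 1.
Since 4gmn + 2gm + 2gn + g + 2mn + m + n is an integer, the product is of the form 2k+1 for an integer k.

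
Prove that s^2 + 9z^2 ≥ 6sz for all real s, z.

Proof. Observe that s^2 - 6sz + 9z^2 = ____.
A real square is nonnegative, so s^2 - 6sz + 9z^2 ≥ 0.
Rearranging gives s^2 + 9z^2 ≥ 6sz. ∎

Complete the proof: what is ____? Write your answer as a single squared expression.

The leading and trailing coefficients are 1^2 and 3^2, and 6 = 2·1·3, so the trinomial is (s - 3z)^2.
Hence s^2 - 6sz + 9z^2 ≥ 0.

(s - 3z)^2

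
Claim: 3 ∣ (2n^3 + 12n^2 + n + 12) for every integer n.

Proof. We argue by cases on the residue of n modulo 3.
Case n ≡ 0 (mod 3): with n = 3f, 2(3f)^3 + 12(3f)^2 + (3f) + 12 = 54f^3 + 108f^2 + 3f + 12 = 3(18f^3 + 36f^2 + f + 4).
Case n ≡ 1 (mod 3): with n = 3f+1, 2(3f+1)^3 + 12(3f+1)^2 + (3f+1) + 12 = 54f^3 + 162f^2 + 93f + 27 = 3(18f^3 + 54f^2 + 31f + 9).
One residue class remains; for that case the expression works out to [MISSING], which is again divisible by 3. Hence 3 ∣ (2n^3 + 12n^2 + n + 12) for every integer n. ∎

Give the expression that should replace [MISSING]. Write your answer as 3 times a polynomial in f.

Only n ≡ 2 (mod 3) is unaccounted for. Put n = 3f+2:
2(3f+2)^3 + 12(3f+2)^2 + (3f+2) + 12 expands to 54f^3 + 216f^2 + 219f + 78,
and factoring out 3 leaves 3(18f^3 + 72f^2 + 73f + 26).

3(18f^3 + 72f^2 + 73f + 26)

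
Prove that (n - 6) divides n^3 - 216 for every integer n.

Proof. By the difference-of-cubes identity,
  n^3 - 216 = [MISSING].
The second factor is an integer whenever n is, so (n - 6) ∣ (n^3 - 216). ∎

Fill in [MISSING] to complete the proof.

(n - 6)(n^2 + 6n + 36)

a^3 - b^3 = (a - b)(a^2 + ab + b^2). With a = n, b = 6:
n^3 - 216 = (n - 6)(n^2 + 6n + 36).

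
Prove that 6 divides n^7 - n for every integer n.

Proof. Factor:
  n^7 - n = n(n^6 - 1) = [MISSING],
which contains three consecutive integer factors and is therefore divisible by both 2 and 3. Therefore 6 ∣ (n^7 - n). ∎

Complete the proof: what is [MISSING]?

(n - 1)n(n + 1)(n^4 + n^2 + 1)

n^6 - 1 = (n^2 - 1)(n^4 + n^2 + 1), and n^2 - 1 = (n-1)(n+1).
So n(n^6 - 1) = (n - 1)n(n + 1)(n^4 + n^2 + 1).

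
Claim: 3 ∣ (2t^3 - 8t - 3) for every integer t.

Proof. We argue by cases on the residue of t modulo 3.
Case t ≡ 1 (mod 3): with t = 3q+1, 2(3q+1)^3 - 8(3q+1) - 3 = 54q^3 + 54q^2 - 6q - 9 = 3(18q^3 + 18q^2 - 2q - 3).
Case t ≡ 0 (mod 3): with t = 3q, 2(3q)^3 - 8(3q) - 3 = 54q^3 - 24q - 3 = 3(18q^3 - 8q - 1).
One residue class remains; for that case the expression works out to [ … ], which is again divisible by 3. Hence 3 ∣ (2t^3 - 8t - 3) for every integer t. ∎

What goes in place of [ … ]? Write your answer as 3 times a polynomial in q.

The residues treated are {1, 0}, so the missing case is t ≡ 2 (mod 3); write t = 3q+2.
Then 2(3q+2)^3 - 8(3q+2) - 3 = 54q^3 + 108q^2 + 48q - 3 = 3(18q^3 + 36q^2 + 16q - 1).

3(18q^3 + 36q^2 + 16q - 1)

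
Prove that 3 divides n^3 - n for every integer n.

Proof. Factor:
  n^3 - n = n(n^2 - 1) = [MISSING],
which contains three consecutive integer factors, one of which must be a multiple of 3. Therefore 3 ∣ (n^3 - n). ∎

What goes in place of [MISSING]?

(n - 1)n(n + 1)

n(n^2 - 1) = n(n - 1)(n + 1) = (n - 1)n(n + 1).
These three factors are consecutive integers, so their product is divisible by 3.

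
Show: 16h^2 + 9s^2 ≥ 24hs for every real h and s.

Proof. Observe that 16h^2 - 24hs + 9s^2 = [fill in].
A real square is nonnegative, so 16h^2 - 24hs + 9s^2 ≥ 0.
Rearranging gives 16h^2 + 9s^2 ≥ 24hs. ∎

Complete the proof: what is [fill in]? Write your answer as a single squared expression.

(4h - 3s)^2

The leading and trailing coefficients are 4^2 and 3^2, and 24 = 2·4·3, so the trinomial is (4h - 3s)^2.
Hence 16h^2 - 24hs + 9s^2 ≥ 0.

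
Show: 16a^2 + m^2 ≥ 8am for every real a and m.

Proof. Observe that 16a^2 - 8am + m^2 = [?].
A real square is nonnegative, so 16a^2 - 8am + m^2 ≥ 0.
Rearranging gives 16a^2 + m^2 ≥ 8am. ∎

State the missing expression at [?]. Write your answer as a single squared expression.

16a^2 - 8am + m^2 is a perfect-square trinomial: the outer terms are (4a)^2 and (m)^2, and the cross term is -2·4a·m.
So 16a^2 - 8am + m^2 = (4a - m)^2 ≥ 0.

(4a - m)^2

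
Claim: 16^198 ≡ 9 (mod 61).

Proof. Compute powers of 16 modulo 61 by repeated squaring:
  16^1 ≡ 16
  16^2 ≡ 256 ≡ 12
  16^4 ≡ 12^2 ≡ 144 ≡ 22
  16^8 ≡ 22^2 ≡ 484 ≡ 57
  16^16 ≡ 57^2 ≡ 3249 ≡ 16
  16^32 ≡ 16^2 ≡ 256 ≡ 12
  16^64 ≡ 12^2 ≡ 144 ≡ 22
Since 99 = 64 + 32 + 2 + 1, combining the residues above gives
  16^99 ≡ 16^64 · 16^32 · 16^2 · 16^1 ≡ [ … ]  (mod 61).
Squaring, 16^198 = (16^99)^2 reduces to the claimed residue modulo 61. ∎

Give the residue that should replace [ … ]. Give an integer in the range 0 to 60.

16^64 · 16^32 · 16^2 · 16^1 ≡ 22 · 12 · 12 · 16 = 50688.
50688 mod 61 = 58, so 16^99 ≡ 58 (mod 61).

58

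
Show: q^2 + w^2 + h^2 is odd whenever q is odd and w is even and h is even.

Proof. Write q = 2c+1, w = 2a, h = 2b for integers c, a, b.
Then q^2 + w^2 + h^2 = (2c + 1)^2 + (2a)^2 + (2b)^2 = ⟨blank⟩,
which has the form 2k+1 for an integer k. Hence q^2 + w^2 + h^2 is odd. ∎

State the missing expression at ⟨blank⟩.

(2c + 1)^2 + (2a)^2 + (2b)^2 = 4a^2 + 4b^2 + 4c^2 + 4c + 1
= 2(2a^2 + 2b^2 + 2c^2 + 2c) + 1.
Since 2a^2 + 2b^2 + 2c^2 + 2c is an integer, the sum of squares is of the form 2k+1 for an integer k.

2(2a^2 + 2b^2 + 2c^2 + 2c) + 1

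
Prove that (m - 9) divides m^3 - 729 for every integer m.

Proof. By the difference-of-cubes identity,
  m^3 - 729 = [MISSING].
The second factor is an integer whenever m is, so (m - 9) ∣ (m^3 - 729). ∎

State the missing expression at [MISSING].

(m - 9)(m^2 + 9m + 81)

Polynomial division of m^3 - 729 by m - 9 leaves remainder 0 and quotient m^2 + 9m + 81.
Hence m^3 - 729 = (m - 9)(m^2 + 9m + 81).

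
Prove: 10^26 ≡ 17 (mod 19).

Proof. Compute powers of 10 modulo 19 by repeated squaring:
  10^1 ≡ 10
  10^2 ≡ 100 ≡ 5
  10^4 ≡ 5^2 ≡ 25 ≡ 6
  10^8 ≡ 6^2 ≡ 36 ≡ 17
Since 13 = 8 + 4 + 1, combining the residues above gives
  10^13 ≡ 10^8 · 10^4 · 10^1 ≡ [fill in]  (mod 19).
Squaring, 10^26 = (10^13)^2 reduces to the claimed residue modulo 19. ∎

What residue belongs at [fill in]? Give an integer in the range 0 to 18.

10^8 · 10^4 · 10^1 ≡ 17 · 6 · 10 = 1020.
1020 mod 19 = 13, so 10^13 ≡ 13 (mod 19).

13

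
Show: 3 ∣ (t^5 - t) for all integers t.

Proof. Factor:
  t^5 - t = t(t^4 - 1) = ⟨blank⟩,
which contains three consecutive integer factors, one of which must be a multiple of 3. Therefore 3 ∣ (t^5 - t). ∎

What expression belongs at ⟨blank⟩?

(t - 1)t(t + 1)(t^2 + 1)

t^4 - 1 = (t^2 - 1)(t^2 + 1), and t^2 - 1 = (t-1)(t+1).
So t(t^4 - 1) = (t - 1)t(t + 1)(t^2 + 1).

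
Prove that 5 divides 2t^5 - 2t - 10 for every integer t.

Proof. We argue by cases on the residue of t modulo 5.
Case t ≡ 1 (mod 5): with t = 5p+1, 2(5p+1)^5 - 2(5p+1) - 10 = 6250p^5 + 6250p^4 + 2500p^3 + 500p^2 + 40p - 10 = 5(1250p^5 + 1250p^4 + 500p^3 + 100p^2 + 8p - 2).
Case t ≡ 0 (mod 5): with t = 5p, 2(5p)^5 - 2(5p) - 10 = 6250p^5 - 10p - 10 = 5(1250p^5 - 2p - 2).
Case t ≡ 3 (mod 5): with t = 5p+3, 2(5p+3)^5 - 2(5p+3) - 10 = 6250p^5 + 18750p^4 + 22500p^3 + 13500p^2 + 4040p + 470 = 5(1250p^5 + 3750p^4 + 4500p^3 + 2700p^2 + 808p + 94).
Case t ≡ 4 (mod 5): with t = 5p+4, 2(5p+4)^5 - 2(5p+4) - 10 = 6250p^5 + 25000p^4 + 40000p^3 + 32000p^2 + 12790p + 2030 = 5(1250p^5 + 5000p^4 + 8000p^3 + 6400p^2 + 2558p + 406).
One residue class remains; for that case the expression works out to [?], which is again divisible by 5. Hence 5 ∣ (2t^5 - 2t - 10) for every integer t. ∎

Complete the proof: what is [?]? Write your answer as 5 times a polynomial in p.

5(1250p^5 + 2500p^4 + 2000p^3 + 800p^2 + 158p + 10)

Only t ≡ 2 (mod 5) is unaccounted for. Put t = 5p+2:
2(5p+2)^5 - 2(5p+2) - 10 expands to 6250p^5 + 12500p^4 + 10000p^3 + 4000p^2 + 790p + 50,
and factoring out 5 leaves 5(1250p^5 + 2500p^4 + 2000p^3 + 800p^2 + 158p + 10).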